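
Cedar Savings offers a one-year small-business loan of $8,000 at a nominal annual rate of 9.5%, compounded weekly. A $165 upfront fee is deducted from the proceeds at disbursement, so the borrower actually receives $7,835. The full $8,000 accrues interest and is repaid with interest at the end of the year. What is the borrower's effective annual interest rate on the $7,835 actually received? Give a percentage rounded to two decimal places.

Amount owed after one year: 8,000 × (1 + 0.095/52)^52 = 8,000 × 1.099564 = $8,796.51.
Effective rate on net proceeds: 8,796.51 / 7,835 − 1 = 0.122720 = 12.27%.

12.27%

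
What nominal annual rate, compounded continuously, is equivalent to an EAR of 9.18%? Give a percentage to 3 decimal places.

8.783%

Continuous: nominal r satisfies e^r − 1 = 0.0918.
r = ln(1 + 0.0918) = ln(1.0918) = 0.087828 = 8.783%.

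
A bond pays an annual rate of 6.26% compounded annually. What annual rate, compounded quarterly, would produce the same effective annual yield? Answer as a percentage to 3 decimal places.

Compounded annually, EAR = nominal = 0.062600.
Solve (1 + r/4)^4 = 1.062600: r/4 = 1.062600^(1/4) − 1 = 0.015295, so r = 0.061182 = 6.118%.

6.118%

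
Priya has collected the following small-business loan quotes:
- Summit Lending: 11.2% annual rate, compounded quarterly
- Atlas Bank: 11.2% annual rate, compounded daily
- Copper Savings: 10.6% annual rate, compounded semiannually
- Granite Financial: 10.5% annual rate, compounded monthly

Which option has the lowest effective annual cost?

Copper Savings

Summit Lending: (1 + 0.112/4)^4 − 1 = 11.679%
Atlas Bank: (1 + 0.112/365)^365 − 1 = 11.849%
Copper Savings: (1 + 0.106/2)^2 − 1 = 10.881%
Granite Financial: (1 + 0.105/12)^12 − 1 = 11.020%
The lowest effective annual rate is Copper Savings at 10.881%.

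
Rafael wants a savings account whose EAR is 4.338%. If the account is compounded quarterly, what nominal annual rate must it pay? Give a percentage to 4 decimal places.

(1 + r/4)^4 − 1 = 0.04338, so 1 + r/4 = 1.04338^(1/4).
r/4 = 0.010673, so r = 0.042692 = 4.2692%.

4.2692%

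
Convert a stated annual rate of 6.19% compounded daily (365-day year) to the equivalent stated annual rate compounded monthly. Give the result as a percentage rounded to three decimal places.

6.205%

EAR = (1 + 0.0619/365)^365 − 1 = 0.063850.
Solve (1 + r/12)^12 = 1.063850: r/12 = 1.063850^(1/12) − 1 = 0.005171, so r = 0.062055 = 6.205%.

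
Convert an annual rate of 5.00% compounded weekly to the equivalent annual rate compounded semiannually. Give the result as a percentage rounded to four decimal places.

EAR = (1 + 0.0500/52)^52 − 1 = 0.051246.
Solve (1 + r/2)^2 = 1.051246: r/2 = 1.051246^(1/2) − 1 = 0.025303, so r = 0.050606 = 5.0606%.

5.0606%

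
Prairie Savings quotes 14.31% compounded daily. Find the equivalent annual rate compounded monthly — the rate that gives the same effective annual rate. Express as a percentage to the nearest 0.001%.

EAR = (1 + 0.1431/365)^365 − 1 = 0.153813.
Solve (1 + r/12)^12 = 1.153813: r/12 = 1.153813^(1/12) − 1 = 0.011994, so r = 0.143928 = 14.393%.

14.393%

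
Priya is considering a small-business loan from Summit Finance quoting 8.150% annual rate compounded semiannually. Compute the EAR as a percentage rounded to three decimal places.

EAR = (1 + 0.08150/2)^2 − 1.
= (1 + 0.040750)^2 − 1 = 1.083161 − 1 = 8.316%.

8.316%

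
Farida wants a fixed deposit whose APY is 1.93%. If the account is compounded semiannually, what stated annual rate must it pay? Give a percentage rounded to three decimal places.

1.921%

(1 + r/2)^2 − 1 = 0.0193, so 1 + r/2 = 1.0193^(1/2).
r/2 = 0.009604, so r = 0.019208 = 1.921%.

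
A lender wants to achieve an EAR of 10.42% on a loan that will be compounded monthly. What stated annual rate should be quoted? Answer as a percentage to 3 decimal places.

(1 + r/12)^12 − 1 = 0.1042, so 1 + r/12 = 1.1042^(1/12).
r/12 = 0.008294, so r = 0.099532 = 9.953%.

9.953%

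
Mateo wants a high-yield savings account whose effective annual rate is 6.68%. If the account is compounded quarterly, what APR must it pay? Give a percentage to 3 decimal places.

6.519%

(1 + r/4)^4 − 1 = 0.0668, so 1 + r/4 = 1.0668^(1/4).
r/4 = 0.016297, so r = 0.065189 = 6.519%.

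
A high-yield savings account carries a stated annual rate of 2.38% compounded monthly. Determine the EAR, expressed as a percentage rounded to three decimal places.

EAR = (1 + 0.0238/12)^12 − 1.
= 1.024061 − 1 = 2.406%.

2.406%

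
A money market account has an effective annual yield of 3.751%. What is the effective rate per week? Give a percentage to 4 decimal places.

0.0708%

The per-week rate i satisfies (1 + i)^52 = 1 + 0.03751.
i = 1.03751^(1/52) − 1 = 0.0007084 = 0.0708%.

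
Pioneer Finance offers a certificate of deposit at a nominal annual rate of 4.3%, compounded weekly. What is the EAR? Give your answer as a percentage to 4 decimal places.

EAR = (1 + 0.043/52)^52 − 1.
= (1 + 0.000827)^52 − 1 = 1.043919 − 1 = 4.3919%.

4.3919%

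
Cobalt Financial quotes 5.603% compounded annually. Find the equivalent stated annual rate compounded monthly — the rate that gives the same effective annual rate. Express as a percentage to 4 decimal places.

5.4641%

Compounded annually, EAR = nominal = 0.056030.
Solve (1 + r/12)^12 = 1.056030: r/12 = 1.056030^(1/12) − 1 = 0.004553, so r = 0.054641 = 5.4641%.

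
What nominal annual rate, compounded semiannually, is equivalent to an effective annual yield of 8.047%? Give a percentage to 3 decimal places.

(1 + r/2)^2 − 1 = 0.08047, so 1 + r/2 = 1.08047^(1/2).
r/2 = 0.039457, so r = 0.078913 = 7.891%.

7.891%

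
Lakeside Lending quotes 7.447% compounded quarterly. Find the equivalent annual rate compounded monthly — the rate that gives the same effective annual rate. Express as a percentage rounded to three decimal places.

7.401%

EAR = (1 + 0.07447/4)^4 − 1 = 0.076576.
Solve (1 + r/12)^12 = 1.076576: r/12 = 1.076576^(1/12) − 1 = 0.006168, so r = 0.074013 = 7.401%.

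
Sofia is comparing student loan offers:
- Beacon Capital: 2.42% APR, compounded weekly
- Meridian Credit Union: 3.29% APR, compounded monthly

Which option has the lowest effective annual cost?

Beacon Capital

Beacon Capital: (1 + 0.0242/52)^52 − 1 = 2.449%
Meridian Credit Union: (1 + 0.0329/12)^12 − 1 = 3.340%
The lowest effective annual rate is Beacon Capital at 2.449%.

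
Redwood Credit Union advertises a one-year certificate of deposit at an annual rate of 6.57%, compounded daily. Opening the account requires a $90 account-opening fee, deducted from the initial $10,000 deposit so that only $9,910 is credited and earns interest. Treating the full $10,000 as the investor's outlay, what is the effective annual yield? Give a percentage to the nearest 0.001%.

Value after one year: 9,910 × (1 + 0.0657/365)^365 = 9,910 × 1.067900 = $10,582.89.
Effective yield on the $10,000 outlay: 10,582.89 / 10,000 − 1 = 0.058289 = 5.829%.

5.829%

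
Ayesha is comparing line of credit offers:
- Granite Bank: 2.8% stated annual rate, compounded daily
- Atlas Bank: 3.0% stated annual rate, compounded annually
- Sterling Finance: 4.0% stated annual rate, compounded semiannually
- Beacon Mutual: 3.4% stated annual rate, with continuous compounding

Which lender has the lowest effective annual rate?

Granite Bank

Granite Bank: (1 + 0.028/365)^365 − 1 = 2.839%
Atlas Bank: compounded annually, EAR = 3.000%
Sterling Finance: (1 + 0.040/2)^2 − 1 = 4.040%
Beacon Mutual: e^0.034 − 1 = 3.458%
The lowest effective annual rate is Granite Bank at 2.839%.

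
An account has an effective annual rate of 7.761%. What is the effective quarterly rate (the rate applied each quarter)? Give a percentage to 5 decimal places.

The per-quarter rate i satisfies (1 + i)^4 = 1 + 0.07761.
i = 1.07761^(1/4) − 1 = 0.0188621 = 1.88621%.

1.88621%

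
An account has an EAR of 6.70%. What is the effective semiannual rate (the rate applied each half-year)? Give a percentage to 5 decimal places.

3.29569%

The per-half-year rate i satisfies (1 + i)^2 = 1 + 0.0670.
i = 1.0670^(1/2) − 1 = 0.0329569 = 3.29569%.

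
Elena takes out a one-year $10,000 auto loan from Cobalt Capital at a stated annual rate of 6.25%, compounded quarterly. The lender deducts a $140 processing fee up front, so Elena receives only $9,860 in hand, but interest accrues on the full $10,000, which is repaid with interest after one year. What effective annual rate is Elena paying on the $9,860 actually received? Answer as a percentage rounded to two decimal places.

7.91%

Amount owed after one year: 10,000 × (1 + 0.0625/4)^4 = 10,000 × 1.063980 = $10,639.80.
Effective rate on net proceeds: 10,639.80 / 9,860 − 1 = 0.079087 = 7.91%.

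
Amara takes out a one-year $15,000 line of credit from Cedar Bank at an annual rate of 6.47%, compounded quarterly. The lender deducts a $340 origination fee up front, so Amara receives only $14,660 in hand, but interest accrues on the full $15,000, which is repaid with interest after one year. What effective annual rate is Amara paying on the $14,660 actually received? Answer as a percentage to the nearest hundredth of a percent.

9.10%

Amount owed after one year: 15,000 × (1 + 0.0647/4)^4 = 15,000 × 1.066287 = $15,994.30.
Effective rate on net proceeds: 15,994.30 / 14,660 − 1 = 0.091016 = 9.10%.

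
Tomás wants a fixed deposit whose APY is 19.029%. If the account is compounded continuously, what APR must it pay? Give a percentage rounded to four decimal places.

17.4197%

Continuous: nominal r satisfies e^r − 1 = 0.19029.
r = ln(1 + 0.19029) = ln(1.19029) = 0.174197 = 17.4197%.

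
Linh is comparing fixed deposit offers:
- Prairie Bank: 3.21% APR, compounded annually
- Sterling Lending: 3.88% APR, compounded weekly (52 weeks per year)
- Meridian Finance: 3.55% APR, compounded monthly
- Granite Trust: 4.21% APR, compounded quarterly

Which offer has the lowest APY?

Prairie Bank

Prairie Bank: compounded annually, EAR = 3.210%
Sterling Lending: (1 + 0.0388/52)^52 − 1 = 3.955%
Meridian Finance: (1 + 0.0355/12)^12 − 1 = 3.608%
Granite Trust: (1 + 0.0421/4)^4 − 1 = 4.277%
The lowest effective annual rate is Prairie Bank at 3.210%.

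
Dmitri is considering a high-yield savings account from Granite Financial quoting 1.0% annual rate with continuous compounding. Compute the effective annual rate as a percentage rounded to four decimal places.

With continuous compounding, EAR = e^0.010 − 1.
e^0.010 = 1.010050, so EAR = 0.010050 = 1.0050%.

1.0050%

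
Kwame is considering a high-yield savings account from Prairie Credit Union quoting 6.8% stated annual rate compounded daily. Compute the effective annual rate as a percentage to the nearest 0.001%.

7.036%

EAR = (1 + 0.068/365)^365 − 1.
= (1 + 0.000186)^365 − 1 = 1.070359 − 1 = 7.036%.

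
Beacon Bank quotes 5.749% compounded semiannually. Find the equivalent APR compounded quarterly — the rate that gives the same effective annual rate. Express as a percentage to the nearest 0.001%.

5.708%

EAR = (1 + 0.05749/2)^2 − 1 = 0.058316.
Solve (1 + r/4)^4 = 1.058316: r/4 = 1.058316^(1/4) − 1 = 0.014271, so r = 0.057083 = 5.708%.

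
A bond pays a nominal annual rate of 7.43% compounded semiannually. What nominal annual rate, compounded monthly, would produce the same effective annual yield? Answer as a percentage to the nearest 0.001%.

EAR = (1 + 0.0743/2)^2 − 1 = 0.075680.
Solve (1 + r/12)^12 = 1.075680: r/12 = 1.075680^(1/12) − 1 = 0.006098, so r = 0.073175 = 7.318%.

7.318%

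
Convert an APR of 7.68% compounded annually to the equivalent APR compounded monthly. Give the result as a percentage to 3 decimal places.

7.422%

Compounded annually, EAR = nominal = 0.076800.
Solve (1 + r/12)^12 = 1.076800: r/12 = 1.076800^(1/12) − 1 = 0.006185, so r = 0.074222 = 7.422%.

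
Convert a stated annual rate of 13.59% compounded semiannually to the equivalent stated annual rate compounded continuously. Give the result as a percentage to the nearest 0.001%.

EAR = (1 + 0.1359/2)^2 − 1 = 0.140517.
Equivalent continuous rate: r = ln(1 + 0.140517) = 0.131482 = 13.148%.

13.148%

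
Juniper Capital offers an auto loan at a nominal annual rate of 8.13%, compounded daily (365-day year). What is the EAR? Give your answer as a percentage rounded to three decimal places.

EAR = (1 + 0.0813/365)^365 − 1.
= 1.084686 − 1 = 8.469%.

8.469%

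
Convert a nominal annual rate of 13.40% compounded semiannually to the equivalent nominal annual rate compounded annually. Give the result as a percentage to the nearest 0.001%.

13.849%

EAR = (1 + 0.1340/2)^2 − 1 = 0.138489.
Compounded annually, the equivalent nominal rate is the EAR itself: 13.849%.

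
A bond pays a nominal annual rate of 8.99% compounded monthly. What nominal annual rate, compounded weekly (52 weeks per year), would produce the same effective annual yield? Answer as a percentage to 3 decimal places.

EAR = (1 + 0.0899/12)^12 − 1 = 0.093698.
Solve (1 + r/52)^52 = 1.093698: r/52 = 1.093698^(1/52) − 1 = 0.001724, so r = 0.089642 = 8.964%.

8.964%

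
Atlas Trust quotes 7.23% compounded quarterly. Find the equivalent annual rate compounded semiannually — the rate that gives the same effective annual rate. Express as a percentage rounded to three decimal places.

7.295%

EAR = (1 + 0.0723/4)^4 − 1 = 0.074284.
Solve (1 + r/2)^2 = 1.074284: r/2 = 1.074284^(1/2) − 1 = 0.036477, so r = 0.072953 = 7.295%.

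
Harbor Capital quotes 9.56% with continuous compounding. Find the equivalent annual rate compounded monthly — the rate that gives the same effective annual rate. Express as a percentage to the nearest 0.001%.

EAR under continuous compounding: e^0.0956 − 1 = 0.100319.
Solve (1 + r/12)^12 = 1.100319: r/12 = 1.100319^(1/12) − 1 = 0.007998, so r = 0.095982 = 9.598%.

9.598%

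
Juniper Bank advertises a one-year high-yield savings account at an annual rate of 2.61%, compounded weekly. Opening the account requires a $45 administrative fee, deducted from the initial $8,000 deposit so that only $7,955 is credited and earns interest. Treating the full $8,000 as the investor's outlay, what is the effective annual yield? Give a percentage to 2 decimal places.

Value after one year: 7,955 × (1 + 0.0261/52)^52 = 7,955 × 1.026437 = $8,165.31.
Effective yield on the $8,000 outlay: 8,165.31 / 8,000 − 1 = 0.020663 = 2.07%.

2.07%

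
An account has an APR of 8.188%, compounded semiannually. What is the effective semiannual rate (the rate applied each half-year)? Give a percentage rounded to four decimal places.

With a nominal annual rate compounded semiannually, the periodic rate is the nominal rate divided by 2.
i = 0.08188 / 2 = 0.0409400 = 4.0940%.

4.0940%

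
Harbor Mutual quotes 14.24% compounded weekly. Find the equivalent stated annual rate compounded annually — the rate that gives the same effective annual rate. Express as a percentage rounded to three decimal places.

15.281%

EAR = (1 + 0.1424/52)^52 − 1 = 0.152813.
Compounded annually, the equivalent nominal rate is the EAR itself: 15.281%.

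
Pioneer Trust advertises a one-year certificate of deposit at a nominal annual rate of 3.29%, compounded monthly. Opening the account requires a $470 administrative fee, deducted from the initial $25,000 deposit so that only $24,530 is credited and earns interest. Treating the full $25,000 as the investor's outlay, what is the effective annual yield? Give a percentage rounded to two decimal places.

1.40%

Value after one year: 24,530 × (1 + 0.0329/12)^12 = 24,530 × 1.033401 = $25,349.32.
Effective yield on the $25,000 outlay: 25,349.32 / 25,000 − 1 = 0.013973 = 1.40%.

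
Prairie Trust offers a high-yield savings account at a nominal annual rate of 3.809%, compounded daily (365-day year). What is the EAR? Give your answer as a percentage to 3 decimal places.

3.882%

EAR = (1 + 0.03809/365)^365 − 1.
= 1.038823 − 1 = 3.882%.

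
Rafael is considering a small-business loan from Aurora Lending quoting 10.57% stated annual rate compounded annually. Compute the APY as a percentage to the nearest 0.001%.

10.570%

Annual compounding means the effective rate equals the nominal rate: 10.570%.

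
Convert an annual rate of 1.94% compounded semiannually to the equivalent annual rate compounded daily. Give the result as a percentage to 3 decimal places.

1.931%

EAR = (1 + 0.0194/2)^2 − 1 = 0.019494.
Solve (1 + r/365)^365 = 1.019494: r/365 = 1.019494^(1/365) − 1 = 0.000053, so r = 0.019307 = 1.931%.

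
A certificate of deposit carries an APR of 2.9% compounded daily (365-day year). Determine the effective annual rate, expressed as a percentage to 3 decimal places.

2.942%

EAR = (1 + 0.029/365)^365 − 1.
= (1 + 0.000079)^365 − 1 = 1.029423 − 1 = 2.942%.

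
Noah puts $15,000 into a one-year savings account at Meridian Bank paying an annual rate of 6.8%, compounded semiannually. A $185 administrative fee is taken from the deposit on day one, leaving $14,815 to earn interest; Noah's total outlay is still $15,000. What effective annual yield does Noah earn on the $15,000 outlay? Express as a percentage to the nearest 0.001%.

Value after one year: 14,815 × (1 + 0.068/2)^2 = 14,815 × 1.069156 = $15,839.55.
Effective yield on the $15,000 outlay: 15,839.55 / 15,000 − 1 = 0.055970 = 5.597%.

5.597%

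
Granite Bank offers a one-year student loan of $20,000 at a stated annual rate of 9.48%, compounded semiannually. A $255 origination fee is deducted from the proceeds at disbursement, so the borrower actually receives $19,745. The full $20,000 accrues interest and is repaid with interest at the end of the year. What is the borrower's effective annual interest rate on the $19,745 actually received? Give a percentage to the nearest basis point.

11.12%

Amount owed after one year: 20,000 × (1 + 0.0948/2)^2 = 20,000 × 1.097047 = $21,940.94.
Effective rate on net proceeds: 21,940.94 / 19,745 − 1 = 0.111215 = 11.12%.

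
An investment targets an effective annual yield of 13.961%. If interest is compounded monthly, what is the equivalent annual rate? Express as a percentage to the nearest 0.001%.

13.140%

(1 + r/12)^12 − 1 = 0.13961, so 1 + r/12 = 1.13961^(1/12).
r/12 = 0.010950, so r = 0.131400 = 13.140%.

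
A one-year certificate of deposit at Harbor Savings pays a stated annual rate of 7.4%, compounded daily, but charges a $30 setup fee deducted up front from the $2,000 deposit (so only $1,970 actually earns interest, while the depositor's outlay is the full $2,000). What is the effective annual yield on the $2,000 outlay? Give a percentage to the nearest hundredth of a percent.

6.06%

Value after one year: 1,970 × (1 + 0.074/365)^365 = 1,970 × 1.076799 = $2,121.29.
Effective yield on the $2,000 outlay: 2,121.29 / 2,000 − 1 = 0.060647 = 6.06%.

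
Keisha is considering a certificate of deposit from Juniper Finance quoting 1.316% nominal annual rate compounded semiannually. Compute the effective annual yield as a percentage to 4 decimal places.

EAR = (1 + 0.01316/2)^2 − 1.
= (1 + 0.006580)^2 − 1 = 1.013203 − 1 = 1.3203%.

1.3203%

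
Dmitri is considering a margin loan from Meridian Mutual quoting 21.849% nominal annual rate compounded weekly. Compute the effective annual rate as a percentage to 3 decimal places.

EAR = (1 + 0.21849/52)^52 − 1.
= (1 + 0.004202)^52 − 1 = 1.243627 − 1 = 24.363%.

24.363%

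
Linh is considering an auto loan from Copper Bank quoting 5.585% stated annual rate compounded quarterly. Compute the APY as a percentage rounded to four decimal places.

5.7031%

EAR = (1 + 0.05585/4)^4 − 1.
= (1 + 0.013962)^4 − 1 = 1.057031 − 1 = 5.7031%.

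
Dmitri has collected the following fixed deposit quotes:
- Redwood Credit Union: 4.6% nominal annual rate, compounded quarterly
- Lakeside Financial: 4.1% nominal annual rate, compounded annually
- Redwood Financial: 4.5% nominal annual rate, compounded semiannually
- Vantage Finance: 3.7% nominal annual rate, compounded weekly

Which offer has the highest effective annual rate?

Redwood Credit Union

Redwood Credit Union: (1 + 0.046/4)^4 − 1 = 4.680%
Lakeside Financial: compounded annually, EAR = 4.100%
Redwood Financial: (1 + 0.045/2)^2 − 1 = 4.551%
Vantage Finance: (1 + 0.037/52)^52 − 1 = 3.768%
The highest effective annual rate is Redwood Credit Union at 4.680%.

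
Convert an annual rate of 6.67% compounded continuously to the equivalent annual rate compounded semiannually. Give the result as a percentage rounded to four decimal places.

6.7825%

EAR under continuous compounding: e^0.0667 − 1 = 0.068975.
Solve (1 + r/2)^2 = 1.068975: r/2 = 1.068975^(1/2) − 1 = 0.033912, so r = 0.067825 = 6.7825%.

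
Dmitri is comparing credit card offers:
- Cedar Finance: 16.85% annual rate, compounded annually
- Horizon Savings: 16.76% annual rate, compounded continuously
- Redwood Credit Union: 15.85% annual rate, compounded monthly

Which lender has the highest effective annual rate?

Cedar Finance: compounded annually, EAR = 16.850%
Horizon Savings: e^0.1676 − 1 = 18.246%
Redwood Credit Union: (1 + 0.1585/12)^12 − 1 = 17.054%
The highest effective annual rate is Horizon Savings at 18.246%.

Horizon Savings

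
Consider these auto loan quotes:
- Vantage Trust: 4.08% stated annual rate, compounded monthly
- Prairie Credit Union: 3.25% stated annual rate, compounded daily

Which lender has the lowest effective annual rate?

Prairie Credit Union

Vantage Trust: (1 + 0.0408/12)^12 − 1 = 4.157%
Prairie Credit Union: (1 + 0.0325/365)^365 − 1 = 3.303%
The lowest effective annual rate is Prairie Credit Union at 3.303%.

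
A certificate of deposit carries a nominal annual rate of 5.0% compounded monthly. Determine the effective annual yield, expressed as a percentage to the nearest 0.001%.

5.116%

EAR = (1 + 0.050/12)^12 − 1.
= (1 + 0.004167)^12 − 1 = 1.051162 − 1 = 5.116%.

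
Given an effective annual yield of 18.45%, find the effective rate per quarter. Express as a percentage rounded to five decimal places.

The per-quarter rate i satisfies (1 + i)^4 = 1 + 0.1845.
i = 1.1845^(1/4) − 1 = 0.0432389 = 4.32389%.

4.32389%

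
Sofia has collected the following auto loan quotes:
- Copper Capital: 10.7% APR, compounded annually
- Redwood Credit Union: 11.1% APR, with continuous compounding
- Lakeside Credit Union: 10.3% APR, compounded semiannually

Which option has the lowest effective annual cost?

Copper Capital: compounded annually, EAR = 10.700%
Redwood Credit Union: e^0.111 − 1 = 11.739%
Lakeside Credit Union: (1 + 0.103/2)^2 − 1 = 10.565%
The lowest effective annual rate is Lakeside Credit Union at 10.565%.

Lakeside Credit Union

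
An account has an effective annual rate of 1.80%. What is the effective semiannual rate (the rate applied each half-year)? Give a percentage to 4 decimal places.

0.8960%

The per-half-year rate i satisfies (1 + i)^2 = 1 + 0.0180.
i = 1.0180^(1/2) − 1 = 0.0089599 = 0.8960%.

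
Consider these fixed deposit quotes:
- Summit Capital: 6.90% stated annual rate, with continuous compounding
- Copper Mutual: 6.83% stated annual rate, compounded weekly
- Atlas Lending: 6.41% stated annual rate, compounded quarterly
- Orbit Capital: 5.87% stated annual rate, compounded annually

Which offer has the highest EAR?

Summit Capital

Summit Capital: e^0.0690 − 1 = 7.144%
Copper Mutual: (1 + 0.0683/52)^52 − 1 = 7.064%
Atlas Lending: (1 + 0.0641/4)^4 − 1 = 6.566%
Orbit Capital: compounded annually, EAR = 5.870%
The highest effective annual rate is Summit Capital at 7.144%.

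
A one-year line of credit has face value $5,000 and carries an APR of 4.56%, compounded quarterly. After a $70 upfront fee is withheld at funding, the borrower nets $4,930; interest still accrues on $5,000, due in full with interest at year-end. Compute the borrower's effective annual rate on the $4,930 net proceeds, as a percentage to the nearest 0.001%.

Amount owed after one year: 5,000 × (1 + 0.0456/4)^4 = 5,000 × 1.046386 = $5,231.93.
Effective rate on net proceeds: 5,231.93 / 4,930 − 1 = 0.061243 = 6.124%.

6.124%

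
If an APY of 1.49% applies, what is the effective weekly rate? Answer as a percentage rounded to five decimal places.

0.02845%

The per-week rate i satisfies (1 + i)^52 = 1 + 0.0149.
i = 1.0149^(1/52) − 1 = 0.0002845 = 0.02845%.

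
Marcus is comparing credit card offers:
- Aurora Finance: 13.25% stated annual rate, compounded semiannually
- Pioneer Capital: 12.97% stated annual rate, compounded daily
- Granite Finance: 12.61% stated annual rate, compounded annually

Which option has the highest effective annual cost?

Pioneer Capital

Aurora Finance: (1 + 0.1325/2)^2 − 1 = 13.689%
Pioneer Capital: (1 + 0.1297/365)^365 − 1 = 13.846%
Granite Finance: compounded annually, EAR = 12.610%
The highest effective annual rate is Pioneer Capital at 13.846%.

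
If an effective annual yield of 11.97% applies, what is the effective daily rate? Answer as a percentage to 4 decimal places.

The per-day rate i satisfies (1 + i)^365 = 1 + 0.1197.
i = 1.1197^(1/365) − 1 = 0.0003098 = 0.0310%.

0.0310%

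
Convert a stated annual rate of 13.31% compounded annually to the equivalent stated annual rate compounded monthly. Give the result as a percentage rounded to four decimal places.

12.5610%

Compounded annually, EAR = nominal = 0.133100.
Solve (1 + r/12)^12 = 1.133100: r/12 = 1.133100^(1/12) − 1 = 0.010468, so r = 0.125610 = 12.5610%.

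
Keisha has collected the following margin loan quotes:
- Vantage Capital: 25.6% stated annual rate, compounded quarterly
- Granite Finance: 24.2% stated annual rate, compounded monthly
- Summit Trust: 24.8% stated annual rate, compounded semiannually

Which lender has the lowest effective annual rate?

Summit Trust

Vantage Capital: (1 + 0.256/4)^4 − 1 = 28.164%
Granite Finance: (1 + 0.242/12)^12 − 1 = 27.073%
Summit Trust: (1 + 0.248/2)^2 − 1 = 26.338%
The lowest effective annual rate is Summit Trust at 26.338%.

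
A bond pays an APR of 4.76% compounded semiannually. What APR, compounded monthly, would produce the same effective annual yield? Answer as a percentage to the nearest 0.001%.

4.713%

EAR = (1 + 0.0476/2)^2 − 1 = 0.048166.
Solve (1 + r/12)^12 = 1.048166: r/12 = 1.048166^(1/12) − 1 = 0.003928, so r = 0.047135 = 4.713%.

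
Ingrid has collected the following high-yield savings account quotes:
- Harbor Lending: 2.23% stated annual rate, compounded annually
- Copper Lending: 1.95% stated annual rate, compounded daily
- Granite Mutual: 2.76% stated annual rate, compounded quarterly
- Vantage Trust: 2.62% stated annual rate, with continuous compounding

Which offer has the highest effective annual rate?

Harbor Lending: compounded annually, EAR = 2.230%
Copper Lending: (1 + 0.0195/365)^365 − 1 = 1.969%
Granite Mutual: (1 + 0.0276/4)^4 − 1 = 2.789%
Vantage Trust: e^0.0262 − 1 = 2.655%
The highest effective annual rate is Granite Mutual at 2.789%.

Granite Mutual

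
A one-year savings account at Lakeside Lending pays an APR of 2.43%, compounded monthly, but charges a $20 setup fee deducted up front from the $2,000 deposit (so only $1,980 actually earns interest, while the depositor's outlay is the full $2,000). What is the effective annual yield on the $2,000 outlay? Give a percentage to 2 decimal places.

1.43%

Value after one year: 1,980 × (1 + 0.0243/12)^12 = 1,980 × 1.024572 = $2,028.65.
Effective yield on the $2,000 outlay: 2,028.65 / 2,000 − 1 = 0.014327 = 1.43%.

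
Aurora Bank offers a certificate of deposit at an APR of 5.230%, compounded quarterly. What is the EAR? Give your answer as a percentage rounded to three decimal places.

5.333%

EAR = (1 + 0.05230/4)^4 − 1.
= (1 + 0.013075)^4 − 1 = 1.053335 − 1 = 5.333%.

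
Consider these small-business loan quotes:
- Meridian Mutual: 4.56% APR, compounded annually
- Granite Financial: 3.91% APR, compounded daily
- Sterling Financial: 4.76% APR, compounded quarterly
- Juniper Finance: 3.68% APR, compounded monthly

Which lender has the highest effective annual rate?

Meridian Mutual: compounded annually, EAR = 4.560%
Granite Financial: (1 + 0.0391/365)^365 − 1 = 3.987%
Sterling Financial: (1 + 0.0476/4)^4 − 1 = 4.846%
Juniper Finance: (1 + 0.0368/12)^12 − 1 = 3.743%
The highest effective annual rate is Sterling Financial at 4.846%.

Sterling Financial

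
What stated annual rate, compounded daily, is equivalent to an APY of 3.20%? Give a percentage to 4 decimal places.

3.1500%

(1 + r/365)^365 − 1 = 0.0320, so 1 + r/365 = 1.0320^(1/365).
r/365 = 0.000086, so r = 0.031500 = 3.1500%.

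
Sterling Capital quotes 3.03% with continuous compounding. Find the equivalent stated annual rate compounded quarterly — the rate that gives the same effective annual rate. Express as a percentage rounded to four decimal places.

3.0415%

EAR under continuous compounding: e^0.0303 − 1 = 0.030764.
Solve (1 + r/4)^4 = 1.030764: r/4 = 1.030764^(1/4) − 1 = 0.007604, so r = 0.030415 = 3.0415%.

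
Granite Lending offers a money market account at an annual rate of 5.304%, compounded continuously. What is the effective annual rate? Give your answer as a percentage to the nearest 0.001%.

5.447%

With continuous compounding, EAR = e^0.05304 − 1.
e^0.05304 = 1.054472, so EAR = 0.054472 = 5.447%.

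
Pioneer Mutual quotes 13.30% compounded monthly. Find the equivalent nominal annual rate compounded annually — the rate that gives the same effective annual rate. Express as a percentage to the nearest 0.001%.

EAR = (1 + 0.1330/12)^12 − 1 = 0.141415.
Compounded annually, the equivalent nominal rate is the EAR itself: 14.141%.

14.141%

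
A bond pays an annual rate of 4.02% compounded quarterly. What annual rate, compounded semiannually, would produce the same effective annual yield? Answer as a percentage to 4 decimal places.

4.0402%

EAR = (1 + 0.0402/4)^4 − 1 = 0.040810.
Solve (1 + r/2)^2 = 1.040810: r/2 = 1.040810^(1/2) − 1 = 0.020201, so r = 0.040402 = 4.0402%.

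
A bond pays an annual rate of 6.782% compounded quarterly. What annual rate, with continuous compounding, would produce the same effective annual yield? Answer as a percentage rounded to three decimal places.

6.725%

EAR = (1 + 0.06782/4)^4 − 1 = 0.069564.
Equivalent continuous rate: r = ln(1 + 0.069564) = 0.067251 = 6.725%.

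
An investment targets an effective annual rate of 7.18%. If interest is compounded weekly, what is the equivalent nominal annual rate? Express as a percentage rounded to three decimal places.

(1 + r/52)^52 − 1 = 0.0718, so 1 + r/52 = 1.0718^(1/52).
r/52 = 0.001334, so r = 0.069386 = 6.939%.

6.939%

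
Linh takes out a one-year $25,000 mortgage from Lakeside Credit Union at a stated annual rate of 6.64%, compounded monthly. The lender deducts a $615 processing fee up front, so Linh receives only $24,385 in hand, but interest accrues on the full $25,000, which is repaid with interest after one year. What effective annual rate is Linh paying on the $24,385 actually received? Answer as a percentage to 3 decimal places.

Amount owed after one year: 25,000 × (1 + 0.0664/12)^12 = 25,000 × 1.068459 = $26,711.46.
Effective rate on net proceeds: 26,711.46 / 24,385 − 1 = 0.095405 = 9.541%.

9.541%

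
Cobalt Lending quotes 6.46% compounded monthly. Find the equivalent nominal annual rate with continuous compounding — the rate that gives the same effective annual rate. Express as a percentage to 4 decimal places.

EAR = (1 + 0.0646/12)^12 − 1 = 0.066547.
Equivalent continuous rate: r = ln(1 + 0.066547) = 0.064427 = 6.4427%.

6.4427%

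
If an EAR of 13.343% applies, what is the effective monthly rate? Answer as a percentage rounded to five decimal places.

1.04920%

The per-month rate i satisfies (1 + i)^12 = 1 + 0.13343.
i = 1.13343^(1/12) − 1 = 0.0104920 = 1.04920%.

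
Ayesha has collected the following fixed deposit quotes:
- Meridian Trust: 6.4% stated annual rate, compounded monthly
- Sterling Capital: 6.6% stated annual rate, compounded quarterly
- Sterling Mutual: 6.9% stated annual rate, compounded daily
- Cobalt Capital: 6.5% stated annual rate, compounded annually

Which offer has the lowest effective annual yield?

Cobalt Capital

Meridian Trust: (1 + 0.064/12)^12 − 1 = 6.591%
Sterling Capital: (1 + 0.066/4)^4 − 1 = 6.765%
Sterling Mutual: (1 + 0.069/365)^365 − 1 = 7.143%
Cobalt Capital: compounded annually, EAR = 6.500%
The lowest effective annual rate is Cobalt Capital at 6.500%.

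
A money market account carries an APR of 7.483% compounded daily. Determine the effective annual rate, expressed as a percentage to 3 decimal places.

EAR = (1 + 0.07483/365)^365 − 1.
= 1.077693 − 1 = 7.769%.

7.769%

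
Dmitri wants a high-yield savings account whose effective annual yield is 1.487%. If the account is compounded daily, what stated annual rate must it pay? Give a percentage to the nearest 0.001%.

1.476%

(1 + r/365)^365 − 1 = 0.01487, so 1 + r/365 = 1.01487^(1/365).
r/365 = 0.000040, so r = 0.014761 = 1.476%.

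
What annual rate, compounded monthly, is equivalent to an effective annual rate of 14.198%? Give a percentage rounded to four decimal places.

(1 + r/12)^12 − 1 = 0.14198, so 1 + r/12 = 1.14198^(1/12).
r/12 = 0.011125, so r = 0.133501 = 13.3501%.

13.3501%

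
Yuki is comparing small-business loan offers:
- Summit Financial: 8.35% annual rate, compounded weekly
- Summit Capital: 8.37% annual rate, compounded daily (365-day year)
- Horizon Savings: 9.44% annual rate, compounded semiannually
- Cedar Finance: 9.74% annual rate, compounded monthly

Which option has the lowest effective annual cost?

Summit Financial: (1 + 0.0835/52)^52 − 1 = 8.701%
Summit Capital: (1 + 0.0837/365)^365 − 1 = 8.729%
Horizon Savings: (1 + 0.0944/2)^2 − 1 = 9.663%
Cedar Finance: (1 + 0.0974/12)^12 − 1 = 10.187%
The lowest effective annual rate is Summit Financial at 8.701%.

Summit Financial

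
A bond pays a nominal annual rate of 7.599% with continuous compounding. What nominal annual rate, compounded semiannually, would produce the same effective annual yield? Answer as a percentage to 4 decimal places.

EAR under continuous compounding: e^0.07599 − 1 = 0.078952.
Solve (1 + r/2)^2 = 1.078952: r/2 = 1.078952^(1/2) − 1 = 0.038726, so r = 0.077452 = 7.7452%.

7.7452%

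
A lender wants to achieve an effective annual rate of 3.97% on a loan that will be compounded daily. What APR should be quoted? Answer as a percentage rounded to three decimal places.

(1 + r/365)^365 − 1 = 0.0397, so 1 + r/365 = 1.0397^(1/365).
r/365 = 0.000107, so r = 0.038934 = 3.893%.

3.893%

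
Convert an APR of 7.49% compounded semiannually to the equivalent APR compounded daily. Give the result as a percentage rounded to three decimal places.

7.354%

EAR = (1 + 0.0749/2)^2 − 1 = 0.076303.
Solve (1 + r/365)^365 = 1.076303: r/365 = 1.076303^(1/365) − 1 = 0.000201, so r = 0.073539 = 7.354%.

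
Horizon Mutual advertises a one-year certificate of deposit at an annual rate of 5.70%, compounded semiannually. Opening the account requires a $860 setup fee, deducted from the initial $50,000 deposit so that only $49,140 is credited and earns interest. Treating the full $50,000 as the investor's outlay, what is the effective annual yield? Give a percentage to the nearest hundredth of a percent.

3.96%

Value after one year: 49,140 × (1 + 0.0570/2)^2 = 49,140 × 1.057812 = $51,980.89.
Effective yield on the $50,000 outlay: 51,980.89 / 50,000 − 1 = 0.039618 = 3.96%.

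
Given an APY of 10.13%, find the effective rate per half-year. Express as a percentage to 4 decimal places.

The per-half-year rate i satisfies (1 + i)^2 = 1 + 0.1013.
i = 1.1013^(1/2) − 1 = 0.0494284 = 4.9428%.

4.9428%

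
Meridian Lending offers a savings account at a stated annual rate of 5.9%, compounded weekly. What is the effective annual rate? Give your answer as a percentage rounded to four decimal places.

EAR = (1 + 0.059/52)^52 − 1.
= (1 + 0.001135)^52 − 1 = 1.060740 − 1 = 6.0740%.

6.0740%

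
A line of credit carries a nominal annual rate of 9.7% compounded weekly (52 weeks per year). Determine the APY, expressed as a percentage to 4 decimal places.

EAR = (1 + 0.097/52)^52 − 1.
= (1 + 0.001865)^52 − 1 = 1.101761 − 1 = 10.1761%.

10.1761%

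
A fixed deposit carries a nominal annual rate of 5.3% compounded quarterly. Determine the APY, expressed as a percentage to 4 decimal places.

5.4063%

EAR = (1 + 0.053/4)^4 − 1.
= (1 + 0.013250)^4 − 1 = 1.054063 − 1 = 5.4063%.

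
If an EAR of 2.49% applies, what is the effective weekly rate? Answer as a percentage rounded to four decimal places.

The per-week rate i satisfies (1 + i)^52 = 1 + 0.0249.
i = 1.0249^(1/52) − 1 = 0.0004731 = 0.0473%.

0.0473%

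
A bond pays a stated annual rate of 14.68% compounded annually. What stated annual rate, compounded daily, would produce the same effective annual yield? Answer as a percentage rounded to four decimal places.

13.7001%

Compounded annually, EAR = nominal = 0.146800.
Solve (1 + r/365)^365 = 1.146800: r/365 = 1.146800^(1/365) − 1 = 0.000375, so r = 0.137001 = 13.7001%.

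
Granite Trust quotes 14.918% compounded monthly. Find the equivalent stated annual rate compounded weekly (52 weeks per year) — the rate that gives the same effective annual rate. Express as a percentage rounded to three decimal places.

14.847%

EAR = (1 + 0.14918/12)^12 − 1 = 0.159815.
Solve (1 + r/52)^52 = 1.159815: r/52 = 1.159815^(1/52) − 1 = 0.002855, so r = 0.148472 = 14.847%.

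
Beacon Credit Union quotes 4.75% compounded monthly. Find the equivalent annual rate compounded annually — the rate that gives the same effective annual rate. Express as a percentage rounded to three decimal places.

EAR = (1 + 0.0475/12)^12 − 1 = 0.048548.
Compounded annually, the equivalent nominal rate is the EAR itself: 4.855%.

4.855%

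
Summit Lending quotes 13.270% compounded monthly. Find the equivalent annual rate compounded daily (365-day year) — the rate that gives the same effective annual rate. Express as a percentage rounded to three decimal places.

13.200%

EAR = (1 + 0.13270/12)^12 − 1 = 0.141076.
Solve (1 + r/365)^365 = 1.141076: r/365 = 1.141076^(1/365) − 1 = 0.000362, so r = 0.131996 = 13.200%.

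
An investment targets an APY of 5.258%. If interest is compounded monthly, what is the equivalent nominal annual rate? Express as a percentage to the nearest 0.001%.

(1 + r/12)^12 − 1 = 0.05258, so 1 + r/12 = 1.05258^(1/12).
r/12 = 0.004279, so r = 0.051354 = 5.135%.

5.135%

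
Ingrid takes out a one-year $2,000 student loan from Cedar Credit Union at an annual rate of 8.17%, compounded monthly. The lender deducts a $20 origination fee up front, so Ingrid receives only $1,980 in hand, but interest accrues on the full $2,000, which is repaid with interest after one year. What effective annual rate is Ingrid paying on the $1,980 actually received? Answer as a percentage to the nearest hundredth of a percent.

Amount owed after one year: 2,000 × (1 + 0.0817/12)^12 = 2,000 × 1.084830 = $2,169.66.
Effective rate on net proceeds: 2,169.66 / 1,980 − 1 = 0.095788 = 9.58%.

9.58%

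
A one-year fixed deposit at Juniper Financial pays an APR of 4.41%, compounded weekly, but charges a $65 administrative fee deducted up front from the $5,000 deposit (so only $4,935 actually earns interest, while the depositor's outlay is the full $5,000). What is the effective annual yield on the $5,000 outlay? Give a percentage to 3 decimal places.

3.148%

Value after one year: 4,935 × (1 + 0.0441/52)^52 = 4,935 × 1.045067 = $5,157.41.
Effective yield on the $5,000 outlay: 5,157.41 / 5,000 − 1 = 0.031481 = 3.148%.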